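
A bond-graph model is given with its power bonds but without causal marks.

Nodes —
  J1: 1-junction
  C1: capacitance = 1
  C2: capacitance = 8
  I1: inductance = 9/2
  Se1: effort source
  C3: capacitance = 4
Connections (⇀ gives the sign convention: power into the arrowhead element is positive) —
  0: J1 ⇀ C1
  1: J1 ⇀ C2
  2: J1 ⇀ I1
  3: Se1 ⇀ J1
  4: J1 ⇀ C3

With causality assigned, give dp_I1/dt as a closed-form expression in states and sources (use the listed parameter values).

#3 stroke at J1  (source Se1 imposes e)
#0 stroke at J1  (prefer integral on C1)
#1 stroke at J1  (C2: C, integral causality)
#2 stroke at I1  (I1: I, integral causality)
#4 stroke at J1  (1-jn J1 has f-setter on 2)

dp_I1/dt = E_Se1 - q_C1 - q_C2/8 - q_C3/4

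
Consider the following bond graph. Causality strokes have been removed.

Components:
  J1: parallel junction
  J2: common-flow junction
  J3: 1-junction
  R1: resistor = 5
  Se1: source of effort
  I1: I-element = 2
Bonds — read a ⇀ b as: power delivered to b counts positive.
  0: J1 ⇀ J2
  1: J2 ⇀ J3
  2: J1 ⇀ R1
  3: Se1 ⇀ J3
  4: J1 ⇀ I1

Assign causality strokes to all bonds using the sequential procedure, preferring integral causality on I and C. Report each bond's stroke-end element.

b3 stroke at J3  (Se1 fixes effort; stroke away)
b1 stroke at J2  (J3: last free bond brings flow in)
b0 stroke at J1  (only one flow-in slot at J2)
b2 stroke at R1  (J1 effort already set via bond 0)
b4 stroke at I1  (common-e at J1 fixed by 0)

bond 0 stroke at J1
bond 1 stroke at J2
bond 2 stroke at R1
bond 3 stroke at J3
bond 4 stroke at I1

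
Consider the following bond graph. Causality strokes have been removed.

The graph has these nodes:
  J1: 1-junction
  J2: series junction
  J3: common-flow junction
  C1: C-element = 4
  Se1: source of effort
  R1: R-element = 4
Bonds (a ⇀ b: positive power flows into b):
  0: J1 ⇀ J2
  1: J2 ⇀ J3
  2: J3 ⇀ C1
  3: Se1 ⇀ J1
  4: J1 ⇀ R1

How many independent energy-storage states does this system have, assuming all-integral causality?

1  (C1 all integral)

b3 →J1  (source Se1 imposes e)
b2 →J3  (C1 outputs effort q/C1)
b1 →J2  (closing 1-jn rule on J3)
b0 →J1  (only one flow-in slot at J2)
b4 →R1  (closing 1-jn rule on J1)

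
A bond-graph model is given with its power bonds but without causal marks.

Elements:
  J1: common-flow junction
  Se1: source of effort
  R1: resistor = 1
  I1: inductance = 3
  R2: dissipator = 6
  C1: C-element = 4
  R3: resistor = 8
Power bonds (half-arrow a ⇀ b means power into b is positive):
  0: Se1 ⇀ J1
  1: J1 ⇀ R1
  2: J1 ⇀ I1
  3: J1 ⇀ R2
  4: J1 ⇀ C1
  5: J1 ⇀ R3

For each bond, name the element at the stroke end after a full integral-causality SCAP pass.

b0 stroke at J1
b1 stroke at J1
b2 stroke at I1
b3 stroke at J1
b4 stroke at J1
b5 stroke at J1

bond 0 stroke→J1  (Se1 (Se) sets effort on bond)
bond 2 stroke→I1  (I1 integral (f out))
bond 1 stroke→J1  (1-jn J1 has f-setter on 2)
bond 3 stroke→J1  (common-f at J1 fixed by 2)
bond 4 stroke→J1  (J1 flow already set via bond 2)
bond 5 stroke→J1  (J1 flow already set via bond 2)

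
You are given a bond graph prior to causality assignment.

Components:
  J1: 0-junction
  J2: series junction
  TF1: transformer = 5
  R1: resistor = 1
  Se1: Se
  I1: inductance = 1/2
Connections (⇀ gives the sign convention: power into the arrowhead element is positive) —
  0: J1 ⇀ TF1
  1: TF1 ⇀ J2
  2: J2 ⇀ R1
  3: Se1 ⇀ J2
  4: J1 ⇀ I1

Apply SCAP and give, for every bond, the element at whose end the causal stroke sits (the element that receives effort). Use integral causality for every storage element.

b0 →J1
b1 →TF1
b2 →J2
b3 →J2
b4 →I1

#3 |J2  (Se1 (Se) sets effort on bond)
#4 |I1  (prefer integral on I1)
#0 |J1  (J1: last free bond brings effort in)
#1 |TF1  (TF1 one-in-one-out from 0)
#2 |J2  (J2 flow already set via bond 1)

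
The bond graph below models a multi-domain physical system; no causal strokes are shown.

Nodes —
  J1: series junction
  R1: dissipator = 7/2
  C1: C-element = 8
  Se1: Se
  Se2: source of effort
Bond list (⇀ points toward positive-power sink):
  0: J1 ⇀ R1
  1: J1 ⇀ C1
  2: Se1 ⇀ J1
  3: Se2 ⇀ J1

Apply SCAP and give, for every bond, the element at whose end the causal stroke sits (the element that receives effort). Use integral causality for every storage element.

bond 2 |J1  (source Se1 imposes e)
bond 3 |J1  (Se2 fixes effort; stroke away)
bond 1 |J1  (C1 integral (e out))
bond 0 |R1  (closing 1-jn rule on J1)

#0 stroke at R1
#1 stroke at J1
#2 stroke at J1
#3 stroke at J1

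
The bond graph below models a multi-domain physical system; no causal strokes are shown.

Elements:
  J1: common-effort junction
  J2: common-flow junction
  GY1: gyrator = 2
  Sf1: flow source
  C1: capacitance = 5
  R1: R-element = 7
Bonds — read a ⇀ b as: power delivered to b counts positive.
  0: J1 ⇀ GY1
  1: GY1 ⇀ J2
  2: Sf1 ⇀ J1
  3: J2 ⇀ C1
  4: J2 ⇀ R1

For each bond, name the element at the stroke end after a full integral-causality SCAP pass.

β2 |Sf1  (Sf1: flow source, stroke at near end)
β0 |J1  (only one effort-in slot at J1)
β1 |J2  (GY1: gyrator matches bond 0)
β3 |J2  (C1 outputs effort q/C1)
β4 |R1  (closing 1-jn rule on J2)

β0 →J1
β1 →J2
β2 →Sf1
β3 →J2
β4 →R1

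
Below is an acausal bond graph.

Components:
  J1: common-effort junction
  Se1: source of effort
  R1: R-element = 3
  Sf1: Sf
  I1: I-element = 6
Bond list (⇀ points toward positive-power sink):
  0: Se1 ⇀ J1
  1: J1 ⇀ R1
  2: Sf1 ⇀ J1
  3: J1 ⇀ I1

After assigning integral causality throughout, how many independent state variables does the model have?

β0 →J1  (Se1: effort source, stroke at far end)
β2 →Sf1  (Sf1: flow source, stroke at near end)
β1 →R1  (0-jn J1 has e-setter on 0)
β3 →I1  (J1: bond 0 brought effort, rest push out)

1  (I1 all integral)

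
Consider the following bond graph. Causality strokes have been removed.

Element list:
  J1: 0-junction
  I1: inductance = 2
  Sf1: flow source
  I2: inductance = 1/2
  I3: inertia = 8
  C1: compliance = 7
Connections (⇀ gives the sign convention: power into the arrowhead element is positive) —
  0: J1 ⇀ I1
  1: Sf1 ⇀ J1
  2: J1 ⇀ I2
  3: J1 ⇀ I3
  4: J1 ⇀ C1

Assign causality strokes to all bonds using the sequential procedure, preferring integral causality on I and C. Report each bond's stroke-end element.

bond 0 stroke at I1
bond 1 stroke at Sf1
bond 2 stroke at I2
bond 3 stroke at I3
bond 4 stroke at J1

bond 1 |Sf1  (source Sf1 imposes f)
bond 0 |I1  (I1 integral (f out))
bond 2 |I2  (I2 outputs flow p/I2)
bond 3 |I3  (I3 outputs flow p/I3)
bond 4 |J1  (only one effort-in slot at J1)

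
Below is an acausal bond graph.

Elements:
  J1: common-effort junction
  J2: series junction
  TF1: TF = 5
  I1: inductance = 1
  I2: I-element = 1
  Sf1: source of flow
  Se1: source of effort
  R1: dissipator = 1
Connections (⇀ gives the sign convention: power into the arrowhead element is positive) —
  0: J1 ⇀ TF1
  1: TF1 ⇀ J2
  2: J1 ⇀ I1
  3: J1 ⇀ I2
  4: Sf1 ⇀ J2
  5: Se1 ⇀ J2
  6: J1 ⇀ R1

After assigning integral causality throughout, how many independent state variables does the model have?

2  (I1, I2 all integral)

β4 stroke at Sf1  (Sf1 fixes flow; stroke at Sf1)
β5 stroke at J2  (Se1 (Se) sets effort on bond)
β1 stroke at J2  (common-f at J2 fixed by 4)
β0 stroke at TF1  (through TF1, causality passes straight; one stroke at TF1)
β2 stroke at I1  (I1: I, integral causality)
β3 stroke at I2  (I2 integral (f out))
β6 stroke at J1  (J1: last free bond brings effort in)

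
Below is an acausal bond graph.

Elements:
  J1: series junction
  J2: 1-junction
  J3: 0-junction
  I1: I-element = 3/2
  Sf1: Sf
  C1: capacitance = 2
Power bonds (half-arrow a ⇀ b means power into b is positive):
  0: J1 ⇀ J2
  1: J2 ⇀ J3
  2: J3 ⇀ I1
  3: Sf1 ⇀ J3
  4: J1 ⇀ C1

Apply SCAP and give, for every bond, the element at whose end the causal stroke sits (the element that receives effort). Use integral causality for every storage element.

β0 →J2
β1 →J3
β2 →I1
β3 →Sf1
β4 →J1

bond 3 →Sf1  (source Sf1 imposes f)
bond 2 →I1  (I1 integral (f out))
bond 1 →J3  (J3: last free bond brings effort in)
bond 0 →J2  (J2: bond 1 brought flow, rest push out)
bond 4 →J1  (J1 flow already set via bond 0)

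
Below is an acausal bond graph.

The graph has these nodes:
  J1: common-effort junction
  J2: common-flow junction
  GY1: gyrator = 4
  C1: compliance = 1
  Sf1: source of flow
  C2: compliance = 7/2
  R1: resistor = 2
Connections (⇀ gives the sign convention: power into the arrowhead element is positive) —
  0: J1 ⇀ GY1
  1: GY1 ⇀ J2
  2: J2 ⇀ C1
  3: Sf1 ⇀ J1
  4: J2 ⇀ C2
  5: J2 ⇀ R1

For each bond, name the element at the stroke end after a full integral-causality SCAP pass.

#0 stroke→J1
#1 stroke→J2
#2 stroke→J2
#3 stroke→Sf1
#4 stroke→J2
#5 stroke→R1

b3 stroke→Sf1  (source Sf1 imposes f)
b0 stroke→J1  (J1 needs exactly one e-in)
b1 stroke→J2  (GY1 both-in/both-out from 0)
b2 stroke→J2  (prefer integral on C1)
b4 stroke→J2  (prefer integral on C2)
b5 stroke→R1  (J2: last free bond brings flow in)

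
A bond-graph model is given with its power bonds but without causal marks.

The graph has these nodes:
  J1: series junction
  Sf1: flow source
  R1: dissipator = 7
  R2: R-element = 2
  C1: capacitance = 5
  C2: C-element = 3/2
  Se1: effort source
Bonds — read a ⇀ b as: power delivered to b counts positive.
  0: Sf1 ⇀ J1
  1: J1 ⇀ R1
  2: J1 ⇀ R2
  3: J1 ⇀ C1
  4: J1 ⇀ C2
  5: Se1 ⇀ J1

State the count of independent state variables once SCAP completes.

#0 stroke→Sf1  (source Sf1 imposes f)
#5 stroke→J1  (source Se1 imposes e)
#1 stroke→J1  (J1 flow already set via bond 0)
#2 stroke→J1  (J1 flow already set via bond 0)
#3 stroke→J1  (common-f at J1 fixed by 0)
#4 stroke→J1  (J1 flow already set via bond 0)

2  (C1, C2 all integral)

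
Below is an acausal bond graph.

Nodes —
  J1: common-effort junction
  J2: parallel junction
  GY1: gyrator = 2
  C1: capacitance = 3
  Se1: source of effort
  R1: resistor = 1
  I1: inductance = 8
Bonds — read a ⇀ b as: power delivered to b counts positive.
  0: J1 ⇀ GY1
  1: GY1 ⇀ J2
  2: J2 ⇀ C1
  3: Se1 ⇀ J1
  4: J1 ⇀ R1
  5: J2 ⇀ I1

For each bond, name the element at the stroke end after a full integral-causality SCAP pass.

β0 |GY1
β1 |GY1
β2 |J2
β3 |J1
β4 |R1
β5 |I1

b3 stroke→J1  (Se1: effort source, stroke at far end)
b0 stroke→GY1  (J1 effort already set via bond 3)
b4 stroke→R1  (0-jn J1 has e-setter on 3)
b1 stroke→GY1  (GY1 both-in/both-out from 0)
b2 stroke→J2  (C1 outputs effort q/C1)
b5 stroke→I1  (J2 effort already set via bond 2)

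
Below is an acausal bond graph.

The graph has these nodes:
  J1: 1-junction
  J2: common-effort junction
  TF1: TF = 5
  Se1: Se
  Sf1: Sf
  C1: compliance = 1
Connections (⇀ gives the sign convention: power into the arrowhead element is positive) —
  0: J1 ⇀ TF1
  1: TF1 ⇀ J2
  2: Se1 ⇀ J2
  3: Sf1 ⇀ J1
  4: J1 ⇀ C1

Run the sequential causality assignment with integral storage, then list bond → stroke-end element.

b2 stroke→J2  (Se1: effort source, stroke at far end)
b3 stroke→Sf1  (Sf1 (Sf) sets flow on bond)
b0 stroke→J1  (J1 flow already set via bond 3)
b4 stroke→J1  (common-f at J1 fixed by 3)
b1 stroke→TF1  (common-e at J2 fixed by 2)

b0 |J1
b1 |TF1
b2 |J2
b3 |Sf1
b4 |J1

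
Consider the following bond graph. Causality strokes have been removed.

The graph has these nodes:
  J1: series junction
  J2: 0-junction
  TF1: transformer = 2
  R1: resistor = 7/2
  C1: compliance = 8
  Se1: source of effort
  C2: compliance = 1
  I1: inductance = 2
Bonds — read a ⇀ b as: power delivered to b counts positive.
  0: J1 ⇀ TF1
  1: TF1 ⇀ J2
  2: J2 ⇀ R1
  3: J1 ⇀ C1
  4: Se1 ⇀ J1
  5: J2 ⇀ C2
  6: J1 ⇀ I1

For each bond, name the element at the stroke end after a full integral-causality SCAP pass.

bond 0 |J1
bond 1 |TF1
bond 2 |R1
bond 3 |J1
bond 4 |J1
bond 5 |J2
bond 6 |I1

b4 stroke at J1  (source Se1 imposes e)
b3 stroke at J1  (C1 integral (e out))
b5 stroke at J2  (C2 outputs effort q/C2)
b1 stroke at TF1  (common-e at J2 fixed by 5)
b2 stroke at R1  (J2 effort already set via bond 5)
b0 stroke at J1  (TF1 one-in-one-out from 1)
b6 stroke at I1  (J1 needs exactly one f-in)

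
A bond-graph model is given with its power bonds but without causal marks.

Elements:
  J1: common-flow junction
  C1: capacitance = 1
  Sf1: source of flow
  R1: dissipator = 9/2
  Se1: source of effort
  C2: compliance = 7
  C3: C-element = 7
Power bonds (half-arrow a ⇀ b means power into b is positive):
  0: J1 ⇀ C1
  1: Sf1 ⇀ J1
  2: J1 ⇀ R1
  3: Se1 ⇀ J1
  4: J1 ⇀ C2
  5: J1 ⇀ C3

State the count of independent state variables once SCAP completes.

3  (C1, C2, C3 all integral)

b1 stroke at Sf1  (Sf1 fixes flow; stroke at Sf1)
b3 stroke at J1  (Se1: effort source, stroke at far end)
b0 stroke at J1  (common-f at J1 fixed by 1)
b2 stroke at J1  (common-f at J1 fixed by 1)
b4 stroke at J1  (common-f at J1 fixed by 1)
b5 stroke at J1  (common-f at J1 fixed by 1)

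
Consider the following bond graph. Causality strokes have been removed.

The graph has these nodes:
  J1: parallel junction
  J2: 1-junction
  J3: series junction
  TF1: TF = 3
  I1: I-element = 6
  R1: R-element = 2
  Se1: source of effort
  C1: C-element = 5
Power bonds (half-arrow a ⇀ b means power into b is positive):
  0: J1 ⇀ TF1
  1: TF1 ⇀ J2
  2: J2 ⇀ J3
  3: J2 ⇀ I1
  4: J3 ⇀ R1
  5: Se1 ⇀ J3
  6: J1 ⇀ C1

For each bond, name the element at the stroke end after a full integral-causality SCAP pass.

bond 0 →TF1
bond 1 →J2
bond 2 →J2
bond 3 →I1
bond 4 →J3
bond 5 →J3
bond 6 →J1

bond 5 |J3  (Se1 (Se) sets effort on bond)
bond 3 |I1  (I1 integral (f out))
bond 1 |J2  (J2: bond 3 brought flow, rest push out)
bond 2 |J2  (J2 flow already set via bond 3)
bond 4 |J3  (J3: bond 2 brought flow, rest push out)
bond 0 |TF1  (TF1 one-in-one-out from 1)
bond 6 |J1  (only one effort-in slot at J1)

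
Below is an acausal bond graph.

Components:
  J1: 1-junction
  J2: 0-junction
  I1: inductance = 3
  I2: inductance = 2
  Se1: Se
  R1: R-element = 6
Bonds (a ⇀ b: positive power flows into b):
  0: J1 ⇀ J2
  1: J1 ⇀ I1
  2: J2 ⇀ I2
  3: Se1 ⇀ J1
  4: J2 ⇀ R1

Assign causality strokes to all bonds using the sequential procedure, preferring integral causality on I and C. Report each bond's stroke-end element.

#0 stroke→J1
#1 stroke→I1
#2 stroke→I2
#3 stroke→J1
#4 stroke→J2

β3 stroke at J1  (Se1: effort source, stroke at far end)
β1 stroke at I1  (I1 outputs flow p/I1)
β0 stroke at J1  (J1: bond 1 brought flow, rest push out)
β2 stroke at I2  (I2 integral (f out))
β4 stroke at J2  (only one effort-in slot at J2)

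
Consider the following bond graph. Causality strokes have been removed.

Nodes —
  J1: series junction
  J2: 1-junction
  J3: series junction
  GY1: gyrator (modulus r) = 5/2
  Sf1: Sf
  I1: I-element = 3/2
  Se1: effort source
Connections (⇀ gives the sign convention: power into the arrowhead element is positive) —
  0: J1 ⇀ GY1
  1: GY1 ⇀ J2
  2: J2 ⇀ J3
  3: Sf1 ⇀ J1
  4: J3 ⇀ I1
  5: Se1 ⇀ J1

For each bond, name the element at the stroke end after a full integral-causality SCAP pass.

bond 0 →J1
bond 1 →J2
bond 2 →J3
bond 3 →Sf1
bond 4 →I1
bond 5 →J1

#3 stroke→Sf1  (Sf1 fixes flow; stroke at Sf1)
#5 stroke→J1  (Se1 (Se) sets effort on bond)
#0 stroke→J1  (J1: bond 3 brought flow, rest push out)
#1 stroke→J2  (GY1 both-in/both-out from 0)
#2 stroke→J3  (only one flow-in slot at J2)
#4 stroke→I1  (only one flow-in slot at J3)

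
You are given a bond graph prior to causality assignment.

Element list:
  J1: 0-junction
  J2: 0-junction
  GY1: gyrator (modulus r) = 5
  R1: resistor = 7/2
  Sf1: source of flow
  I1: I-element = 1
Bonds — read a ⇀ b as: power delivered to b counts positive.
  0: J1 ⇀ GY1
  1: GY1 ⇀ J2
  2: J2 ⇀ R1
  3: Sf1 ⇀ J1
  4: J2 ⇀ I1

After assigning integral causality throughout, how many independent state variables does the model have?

β3 stroke→Sf1  (Sf1 (Sf) sets flow on bond)
β0 stroke→J1  (J1: last free bond brings effort in)
β1 stroke→J2  (GY GY1: same side as bond 0)
β2 stroke→R1  (J2: bond 1 brought effort, rest push out)
β4 stroke→I1  (J2: bond 1 brought effort, rest push out)

1  (I1 all integral)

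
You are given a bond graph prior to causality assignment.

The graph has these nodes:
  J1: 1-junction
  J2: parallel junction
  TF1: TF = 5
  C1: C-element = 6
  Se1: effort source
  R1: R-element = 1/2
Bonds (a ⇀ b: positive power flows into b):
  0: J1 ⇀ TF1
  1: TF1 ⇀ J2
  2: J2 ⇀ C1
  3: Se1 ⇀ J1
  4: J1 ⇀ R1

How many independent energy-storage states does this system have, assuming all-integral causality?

1  (C1 all integral)

#3 stroke at J1  (Se1 fixes effort; stroke away)
#2 stroke at J2  (C1: C, integral causality)
#1 stroke at TF1  (J2 effort already set via bond 2)
#0 stroke at J1  (TF1: transformer flips bond 1)
#4 stroke at R1  (only one flow-in slot at J1)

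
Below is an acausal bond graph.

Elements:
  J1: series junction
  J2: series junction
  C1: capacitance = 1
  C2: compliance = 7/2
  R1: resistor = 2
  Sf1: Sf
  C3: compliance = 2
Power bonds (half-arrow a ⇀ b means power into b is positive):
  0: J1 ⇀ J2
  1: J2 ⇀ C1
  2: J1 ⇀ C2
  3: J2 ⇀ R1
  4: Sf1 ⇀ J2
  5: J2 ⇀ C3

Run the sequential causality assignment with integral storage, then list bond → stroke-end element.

β0 stroke→J2
β1 stroke→J2
β2 stroke→J1
β3 stroke→J2
β4 stroke→Sf1
β5 stroke→J2

bond 4 →Sf1  (Sf1 fixes flow; stroke at Sf1)
bond 0 →J2  (J2: bond 4 brought flow, rest push out)
bond 1 →J2  (common-f at J2 fixed by 4)
bond 3 →J2  (1-jn J2 has f-setter on 4)
bond 5 →J2  (J2 flow already set via bond 4)
bond 2 →J1  (J1 flow already set via bond 0)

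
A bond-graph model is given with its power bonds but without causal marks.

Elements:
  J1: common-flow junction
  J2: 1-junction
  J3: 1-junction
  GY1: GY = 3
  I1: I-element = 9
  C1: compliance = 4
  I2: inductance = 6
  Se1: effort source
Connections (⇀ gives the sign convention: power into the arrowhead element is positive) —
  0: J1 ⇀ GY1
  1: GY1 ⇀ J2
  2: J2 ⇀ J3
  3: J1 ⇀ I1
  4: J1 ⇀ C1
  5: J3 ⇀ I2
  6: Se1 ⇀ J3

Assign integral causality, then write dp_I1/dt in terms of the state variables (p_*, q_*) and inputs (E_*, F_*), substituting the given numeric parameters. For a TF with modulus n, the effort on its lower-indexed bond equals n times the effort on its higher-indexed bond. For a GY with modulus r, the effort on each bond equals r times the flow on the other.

dp_I1/dt = -p_I2/2 - q_C1/4

β6 |J3  (Se1 (Se) sets effort on bond)
β3 |I1  (prefer integral on I1)
β0 |J1  (J1: bond 3 brought flow, rest push out)
β4 |J1  (common-f at J1 fixed by 3)
β1 |J2  (GY1 both-in/both-out from 0)
β2 |J3  (J2: last free bond brings flow in)
β5 |I2  (closing 1-jn rule on J3)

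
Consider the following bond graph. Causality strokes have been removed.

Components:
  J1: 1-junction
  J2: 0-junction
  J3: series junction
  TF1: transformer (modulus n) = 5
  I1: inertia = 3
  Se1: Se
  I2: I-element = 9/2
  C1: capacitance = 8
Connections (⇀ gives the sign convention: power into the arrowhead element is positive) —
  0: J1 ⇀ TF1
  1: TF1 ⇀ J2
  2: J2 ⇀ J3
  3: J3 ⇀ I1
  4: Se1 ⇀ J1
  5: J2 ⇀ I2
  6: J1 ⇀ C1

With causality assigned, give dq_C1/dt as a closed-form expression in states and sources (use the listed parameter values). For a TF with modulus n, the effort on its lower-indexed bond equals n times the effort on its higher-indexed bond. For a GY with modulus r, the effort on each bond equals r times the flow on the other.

dq_C1/dt = p_I1/15 + 2*p_I2/45

#4 stroke at J1  (Se1 fixes effort; stroke away)
#3 stroke at I1  (prefer integral on I1)
#2 stroke at J3  (J3 flow already set via bond 3)
#5 stroke at I2  (I2 integral (f out))
#1 stroke at J2  (J2 needs exactly one e-in)
#0 stroke at TF1  (TF1: transformer flips bond 1)
#6 stroke at J1  (J1: bond 0 brought flow, rest push out)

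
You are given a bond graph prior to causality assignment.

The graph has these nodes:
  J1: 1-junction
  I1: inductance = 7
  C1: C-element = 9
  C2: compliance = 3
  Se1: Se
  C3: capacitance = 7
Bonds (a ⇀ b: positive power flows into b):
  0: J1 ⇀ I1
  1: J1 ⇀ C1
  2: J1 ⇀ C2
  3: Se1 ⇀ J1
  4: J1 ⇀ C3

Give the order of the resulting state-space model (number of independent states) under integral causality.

b3 →J1  (Se1: effort source, stroke at far end)
b0 →I1  (I1 outputs flow p/I1)
b1 →J1  (J1: bond 0 brought flow, rest push out)
b2 →J1  (1-jn J1 has f-setter on 0)
b4 →J1  (1-jn J1 has f-setter on 0)

4  (C1, C2, C3, I1 all integral)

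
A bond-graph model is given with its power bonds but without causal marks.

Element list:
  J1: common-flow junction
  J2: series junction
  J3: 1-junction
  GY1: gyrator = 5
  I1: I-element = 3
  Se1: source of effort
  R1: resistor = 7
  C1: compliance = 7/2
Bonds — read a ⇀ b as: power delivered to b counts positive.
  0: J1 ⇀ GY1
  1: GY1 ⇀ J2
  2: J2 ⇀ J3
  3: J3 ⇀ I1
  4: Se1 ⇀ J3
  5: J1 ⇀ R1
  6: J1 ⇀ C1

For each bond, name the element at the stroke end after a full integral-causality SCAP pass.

b4 stroke at J3  (Se1: effort source, stroke at far end)
b3 stroke at I1  (I1 outputs flow p/I1)
b2 stroke at J3  (1-jn J3 has f-setter on 3)
b1 stroke at J2  (common-f at J2 fixed by 2)
b0 stroke at J1  (GY1: gyrator matches bond 1)
b6 stroke at J1  (prefer integral on C1)
b5 stroke at R1  (J1 needs exactly one f-in)

β0 |J1
β1 |J2
β2 |J3
β3 |I1
β4 |J3
β5 |R1
β6 |J1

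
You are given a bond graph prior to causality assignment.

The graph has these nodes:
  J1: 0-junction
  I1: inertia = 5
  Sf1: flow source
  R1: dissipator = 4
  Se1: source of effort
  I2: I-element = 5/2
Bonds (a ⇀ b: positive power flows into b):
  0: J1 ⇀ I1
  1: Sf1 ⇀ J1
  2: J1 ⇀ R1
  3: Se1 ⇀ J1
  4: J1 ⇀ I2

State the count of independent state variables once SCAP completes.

2  (I1, I2 all integral)

#1 stroke→Sf1  (Sf1 fixes flow; stroke at Sf1)
#3 stroke→J1  (Se1: effort source, stroke at far end)
#0 stroke→I1  (common-e at J1 fixed by 3)
#2 stroke→R1  (J1: bond 3 brought effort, rest push out)
#4 stroke→I2  (common-e at J1 fixed by 3)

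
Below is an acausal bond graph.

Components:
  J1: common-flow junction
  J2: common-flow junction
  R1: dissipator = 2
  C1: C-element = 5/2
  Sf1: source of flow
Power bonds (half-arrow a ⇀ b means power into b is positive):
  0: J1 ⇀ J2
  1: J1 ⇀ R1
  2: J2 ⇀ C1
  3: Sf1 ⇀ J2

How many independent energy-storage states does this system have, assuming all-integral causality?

#3 stroke at Sf1  (Sf1 (Sf) sets flow on bond)
#0 stroke at J2  (1-jn J2 has f-setter on 3)
#2 stroke at J2  (1-jn J2 has f-setter on 3)
#1 stroke at J1  (J1 flow already set via bond 0)

1  (C1 all integral)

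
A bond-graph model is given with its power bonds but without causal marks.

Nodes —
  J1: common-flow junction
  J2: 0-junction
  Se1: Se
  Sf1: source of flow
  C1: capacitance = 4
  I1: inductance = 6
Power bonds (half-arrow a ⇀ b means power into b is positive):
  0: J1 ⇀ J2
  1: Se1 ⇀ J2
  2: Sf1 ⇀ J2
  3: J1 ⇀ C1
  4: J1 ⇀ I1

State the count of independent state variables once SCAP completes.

#1 stroke→J2  (Se1 (Se) sets effort on bond)
#2 stroke→Sf1  (source Sf1 imposes f)
#0 stroke→J1  (J2 effort already set via bond 1)
#3 stroke→J1  (C1 integral (e out))
#4 stroke→I1  (J1 needs exactly one f-in)

2  (C1, I1 all integral)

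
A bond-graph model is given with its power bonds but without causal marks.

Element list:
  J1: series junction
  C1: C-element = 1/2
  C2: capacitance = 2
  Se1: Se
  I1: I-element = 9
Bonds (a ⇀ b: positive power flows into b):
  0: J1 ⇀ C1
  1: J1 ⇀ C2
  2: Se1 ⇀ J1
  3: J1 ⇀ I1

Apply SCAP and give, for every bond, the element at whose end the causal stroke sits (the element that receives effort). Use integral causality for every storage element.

β2 |J1  (Se1: effort source, stroke at far end)
β0 |J1  (C1 integral (e out))
β1 |J1  (C2 integral (e out))
β3 |I1  (J1 needs exactly one f-in)

β0 stroke at J1
β1 stroke at J1
β2 stroke at J1
β3 stroke at I1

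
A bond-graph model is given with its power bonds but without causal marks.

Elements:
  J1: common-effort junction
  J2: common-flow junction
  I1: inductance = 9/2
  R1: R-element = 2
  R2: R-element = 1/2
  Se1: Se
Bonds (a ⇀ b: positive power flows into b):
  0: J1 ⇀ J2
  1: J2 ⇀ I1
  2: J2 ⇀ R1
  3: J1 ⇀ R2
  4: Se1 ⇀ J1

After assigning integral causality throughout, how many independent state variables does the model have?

bond 4 stroke→J1  (Se1: effort source, stroke at far end)
bond 0 stroke→J2  (common-e at J1 fixed by 4)
bond 3 stroke→R2  (J1 effort already set via bond 4)
bond 1 stroke→I1  (I1: I, integral causality)
bond 2 stroke→J2  (common-f at J2 fixed by 1)

1  (I1 all integral)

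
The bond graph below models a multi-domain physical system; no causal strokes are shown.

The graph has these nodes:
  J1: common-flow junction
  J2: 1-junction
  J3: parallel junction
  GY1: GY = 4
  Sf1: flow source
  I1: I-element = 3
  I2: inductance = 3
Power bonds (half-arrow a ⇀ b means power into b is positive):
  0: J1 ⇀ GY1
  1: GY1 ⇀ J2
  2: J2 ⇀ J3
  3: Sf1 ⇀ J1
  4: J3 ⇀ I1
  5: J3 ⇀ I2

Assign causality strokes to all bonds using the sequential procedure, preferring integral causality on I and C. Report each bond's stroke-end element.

b0 |J1
b1 |J2
b2 |J3
b3 |Sf1
b4 |I1
b5 |I2

b3 |Sf1  (source Sf1 imposes f)
b0 |J1  (J1 flow already set via bond 3)
b1 |J2  (GY1 both-in/both-out from 0)
b2 |J3  (closing 1-jn rule on J2)
b4 |I1  (J3 effort already set via bond 2)
b5 |I2  (0-jn J3 has e-setter on 2)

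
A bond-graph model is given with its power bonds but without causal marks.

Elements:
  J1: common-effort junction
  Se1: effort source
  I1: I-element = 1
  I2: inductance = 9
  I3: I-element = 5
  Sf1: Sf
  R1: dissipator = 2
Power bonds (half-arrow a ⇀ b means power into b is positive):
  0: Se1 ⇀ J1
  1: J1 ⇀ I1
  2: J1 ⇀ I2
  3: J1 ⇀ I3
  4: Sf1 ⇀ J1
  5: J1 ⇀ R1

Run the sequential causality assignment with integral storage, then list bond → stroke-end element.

bond 0 stroke at J1
bond 1 stroke at I1
bond 2 stroke at I2
bond 3 stroke at I3
bond 4 stroke at Sf1
bond 5 stroke at R1

bond 0 stroke→J1  (Se1 fixes effort; stroke away)
bond 4 stroke→Sf1  (Sf1 fixes flow; stroke at Sf1)
bond 1 stroke→I1  (J1: bond 0 brought effort, rest push out)
bond 2 stroke→I2  (J1: bond 0 brought effort, rest push out)
bond 3 stroke→I3  (common-e at J1 fixed by 0)
bond 5 stroke→R1  (J1 effort already set via bond 0)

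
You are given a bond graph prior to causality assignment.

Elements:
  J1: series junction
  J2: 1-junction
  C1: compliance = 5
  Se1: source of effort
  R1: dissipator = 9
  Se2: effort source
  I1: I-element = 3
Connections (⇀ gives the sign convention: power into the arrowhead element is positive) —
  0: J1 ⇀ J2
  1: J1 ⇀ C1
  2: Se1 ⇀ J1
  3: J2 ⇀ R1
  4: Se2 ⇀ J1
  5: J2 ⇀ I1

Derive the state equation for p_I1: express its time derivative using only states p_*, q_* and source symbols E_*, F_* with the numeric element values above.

bond 2 stroke→J1  (Se1 (Se) sets effort on bond)
bond 4 stroke→J1  (Se2: effort source, stroke at far end)
bond 1 stroke→J1  (C1 outputs effort q/C1)
bond 0 stroke→J2  (J1 needs exactly one f-in)
bond 5 stroke→I1  (I1: I, integral causality)
bond 3 stroke→J2  (J2: bond 5 brought flow, rest push out)

dp_I1/dt = E_Se1 + E_Se2 - 3*p_I1 - q_C1/5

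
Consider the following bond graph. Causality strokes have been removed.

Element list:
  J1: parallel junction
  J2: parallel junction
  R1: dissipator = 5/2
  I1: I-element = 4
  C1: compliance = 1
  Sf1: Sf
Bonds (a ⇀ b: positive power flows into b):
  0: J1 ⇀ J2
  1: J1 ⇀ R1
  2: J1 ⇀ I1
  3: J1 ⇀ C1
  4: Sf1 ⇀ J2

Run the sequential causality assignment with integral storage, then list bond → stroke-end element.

b0 stroke→J2
b1 stroke→R1
b2 stroke→I1
b3 stroke→J1
b4 stroke→Sf1

b4 |Sf1  (Sf1 (Sf) sets flow on bond)
b0 |J2  (only one effort-in slot at J2)
b2 |I1  (I1 outputs flow p/I1)
b3 |J1  (C1 outputs effort q/C1)
b1 |R1  (common-e at J1 fixed by 3)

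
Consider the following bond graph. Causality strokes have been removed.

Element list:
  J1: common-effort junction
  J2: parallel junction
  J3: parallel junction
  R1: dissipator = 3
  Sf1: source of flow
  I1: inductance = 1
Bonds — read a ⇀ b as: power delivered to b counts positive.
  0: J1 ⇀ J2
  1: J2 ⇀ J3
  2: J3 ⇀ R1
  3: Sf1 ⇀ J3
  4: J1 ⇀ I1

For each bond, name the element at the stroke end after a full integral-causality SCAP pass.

bond 0 stroke at J1
bond 1 stroke at J2
bond 2 stroke at J3
bond 3 stroke at Sf1
bond 4 stroke at I1

β3 stroke→Sf1  (Sf1 (Sf) sets flow on bond)
β4 stroke→I1  (prefer integral on I1)
β0 stroke→J1  (J1 needs exactly one e-in)
β1 stroke→J2  (closing 0-jn rule on J2)
β2 stroke→J3  (closing 0-jn rule on J3)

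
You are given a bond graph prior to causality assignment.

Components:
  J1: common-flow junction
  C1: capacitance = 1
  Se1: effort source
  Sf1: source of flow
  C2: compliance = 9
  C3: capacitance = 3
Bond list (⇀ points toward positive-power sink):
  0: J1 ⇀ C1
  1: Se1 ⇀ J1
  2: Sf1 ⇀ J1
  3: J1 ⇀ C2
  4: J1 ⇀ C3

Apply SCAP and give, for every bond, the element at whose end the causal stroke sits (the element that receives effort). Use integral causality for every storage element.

bond 0 →J1
bond 1 →J1
bond 2 →Sf1
bond 3 →J1
bond 4 →J1

bond 1 →J1  (Se1: effort source, stroke at far end)
bond 2 →Sf1  (Sf1: flow source, stroke at near end)
bond 0 →J1  (J1: bond 2 brought flow, rest push out)
bond 3 →J1  (J1: bond 2 brought flow, rest push out)
bond 4 →J1  (J1: bond 2 brought flow, rest push out)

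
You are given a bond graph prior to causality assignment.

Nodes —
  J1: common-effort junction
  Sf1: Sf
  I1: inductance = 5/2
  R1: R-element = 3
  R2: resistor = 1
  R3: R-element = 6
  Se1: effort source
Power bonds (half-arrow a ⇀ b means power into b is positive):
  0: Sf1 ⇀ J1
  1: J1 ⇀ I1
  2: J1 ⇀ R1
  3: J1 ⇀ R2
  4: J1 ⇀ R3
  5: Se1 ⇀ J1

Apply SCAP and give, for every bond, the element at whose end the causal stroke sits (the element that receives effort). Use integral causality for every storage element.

b0 |Sf1  (Sf1: flow source, stroke at near end)
b5 |J1  (Se1 fixes effort; stroke away)
b1 |I1  (common-e at J1 fixed by 5)
b2 |R1  (0-jn J1 has e-setter on 5)
b3 |R2  (J1: bond 5 brought effort, rest push out)
b4 |R3  (0-jn J1 has e-setter on 5)

bond 0 →Sf1
bond 1 →I1
bond 2 →R1
bond 3 →R2
bond 4 →R3
bond 5 →J1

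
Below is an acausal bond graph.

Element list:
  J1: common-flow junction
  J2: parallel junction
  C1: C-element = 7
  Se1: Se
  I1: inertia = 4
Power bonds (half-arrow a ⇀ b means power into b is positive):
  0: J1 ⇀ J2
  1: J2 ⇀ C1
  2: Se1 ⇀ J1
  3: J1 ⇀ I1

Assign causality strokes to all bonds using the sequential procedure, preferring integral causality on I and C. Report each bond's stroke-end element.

b2 stroke at J1  (Se1: effort source, stroke at far end)
b1 stroke at J2  (prefer integral on C1)
b0 stroke at J1  (0-jn J2 has e-setter on 1)
b3 stroke at I1  (J1 needs exactly one f-in)

β0 →J1
β1 →J2
β2 →J1
β3 →I1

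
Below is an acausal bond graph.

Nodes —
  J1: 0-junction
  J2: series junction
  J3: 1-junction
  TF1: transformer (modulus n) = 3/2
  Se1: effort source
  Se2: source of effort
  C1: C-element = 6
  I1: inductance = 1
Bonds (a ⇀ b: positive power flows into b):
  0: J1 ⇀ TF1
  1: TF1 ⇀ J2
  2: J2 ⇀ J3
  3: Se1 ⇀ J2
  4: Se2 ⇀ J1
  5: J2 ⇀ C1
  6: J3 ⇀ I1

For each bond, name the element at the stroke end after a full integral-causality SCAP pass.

#0 stroke→TF1
#1 stroke→J2
#2 stroke→J3
#3 stroke→J2
#4 stroke→J1
#5 stroke→J2
#6 stroke→I1

bond 3 |J2  (source Se1 imposes e)
bond 4 |J1  (Se2: effort source, stroke at far end)
bond 0 |TF1  (common-e at J1 fixed by 4)
bond 1 |J2  (TF1 one-in-one-out from 0)
bond 5 |J2  (C1 outputs effort q/C1)
bond 2 |J3  (J2: last free bond brings flow in)
bond 6 |I1  (only one flow-in slot at J3)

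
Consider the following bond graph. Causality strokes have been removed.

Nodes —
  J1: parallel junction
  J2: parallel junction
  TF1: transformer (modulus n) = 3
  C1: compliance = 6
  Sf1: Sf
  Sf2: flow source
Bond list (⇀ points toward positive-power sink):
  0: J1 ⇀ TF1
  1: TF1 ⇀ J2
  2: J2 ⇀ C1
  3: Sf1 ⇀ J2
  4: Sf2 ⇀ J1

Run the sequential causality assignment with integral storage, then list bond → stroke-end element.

#3 stroke→Sf1  (Sf1: flow source, stroke at near end)
#4 stroke→Sf2  (source Sf2 imposes f)
#0 stroke→J1  (closing 0-jn rule on J1)
#1 stroke→TF1  (TF1: transformer flips bond 0)
#2 stroke→J2  (J2 needs exactly one e-in)

b0 stroke at J1
b1 stroke at TF1
b2 stroke at J2
b3 stroke at Sf1
b4 stroke at Sf2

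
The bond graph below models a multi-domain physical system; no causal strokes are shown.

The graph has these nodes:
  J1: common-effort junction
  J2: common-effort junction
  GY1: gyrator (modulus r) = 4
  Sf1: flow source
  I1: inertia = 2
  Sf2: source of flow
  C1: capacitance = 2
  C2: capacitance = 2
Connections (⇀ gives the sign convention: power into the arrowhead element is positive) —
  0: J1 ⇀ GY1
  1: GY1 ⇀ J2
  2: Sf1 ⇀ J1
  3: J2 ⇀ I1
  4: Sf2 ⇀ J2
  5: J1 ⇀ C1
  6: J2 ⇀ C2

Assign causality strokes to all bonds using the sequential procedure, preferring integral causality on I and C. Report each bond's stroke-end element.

b0 |GY1
b1 |GY1
b2 |Sf1
b3 |I1
b4 |Sf2
b5 |J1
b6 |J2

bond 2 →Sf1  (Sf1 (Sf) sets flow on bond)
bond 4 →Sf2  (Sf2 (Sf) sets flow on bond)
bond 3 →I1  (I1 integral (f out))
bond 5 →J1  (prefer integral on C1)
bond 0 →GY1  (J1: bond 5 brought effort, rest push out)
bond 1 →GY1  (through GY1, causality inverts; strokes same side of GY1)
bond 6 →J2  (only one effort-in slot at J2)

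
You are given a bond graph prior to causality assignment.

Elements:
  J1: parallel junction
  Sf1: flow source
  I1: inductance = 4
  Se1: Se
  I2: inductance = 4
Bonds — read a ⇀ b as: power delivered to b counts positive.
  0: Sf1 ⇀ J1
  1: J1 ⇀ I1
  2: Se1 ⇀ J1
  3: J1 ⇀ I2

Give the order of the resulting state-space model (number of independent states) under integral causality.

2  (I1, I2 all integral)

b0 →Sf1  (Sf1 fixes flow; stroke at Sf1)
b2 →J1  (Se1: effort source, stroke at far end)
b1 →I1  (0-jn J1 has e-setter on 2)
b3 →I2  (J1 effort already set via bond 2)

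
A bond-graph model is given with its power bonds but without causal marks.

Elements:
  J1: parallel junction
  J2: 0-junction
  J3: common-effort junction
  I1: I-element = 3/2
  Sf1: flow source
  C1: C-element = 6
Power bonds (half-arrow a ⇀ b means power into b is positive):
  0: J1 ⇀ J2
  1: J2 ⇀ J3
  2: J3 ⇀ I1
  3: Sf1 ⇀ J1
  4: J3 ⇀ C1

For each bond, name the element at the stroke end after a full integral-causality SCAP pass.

β3 →Sf1  (source Sf1 imposes f)
β0 →J1  (only one effort-in slot at J1)
β1 →J2  (closing 0-jn rule on J2)
β2 →I1  (I1 outputs flow p/I1)
β4 →J3  (only one effort-in slot at J3)

β0 stroke at J1
β1 stroke at J2
β2 stroke at I1
β3 stroke at Sf1
β4 stroke at J3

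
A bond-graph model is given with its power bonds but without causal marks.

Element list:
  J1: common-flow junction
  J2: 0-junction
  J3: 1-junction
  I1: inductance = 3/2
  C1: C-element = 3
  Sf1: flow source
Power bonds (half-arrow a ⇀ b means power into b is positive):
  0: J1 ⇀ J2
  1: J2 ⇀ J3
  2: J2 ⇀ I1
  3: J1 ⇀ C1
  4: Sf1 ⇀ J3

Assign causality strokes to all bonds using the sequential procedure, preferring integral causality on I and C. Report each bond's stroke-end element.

b4 →Sf1  (source Sf1 imposes f)
b1 →J3  (common-f at J3 fixed by 4)
b2 →I1  (I1 outputs flow p/I1)
b0 →J2  (J2: last free bond brings effort in)
b3 →J1  (common-f at J1 fixed by 0)

b0 →J2
b1 →J3
b2 →I1
b3 →J1
b4 →Sf1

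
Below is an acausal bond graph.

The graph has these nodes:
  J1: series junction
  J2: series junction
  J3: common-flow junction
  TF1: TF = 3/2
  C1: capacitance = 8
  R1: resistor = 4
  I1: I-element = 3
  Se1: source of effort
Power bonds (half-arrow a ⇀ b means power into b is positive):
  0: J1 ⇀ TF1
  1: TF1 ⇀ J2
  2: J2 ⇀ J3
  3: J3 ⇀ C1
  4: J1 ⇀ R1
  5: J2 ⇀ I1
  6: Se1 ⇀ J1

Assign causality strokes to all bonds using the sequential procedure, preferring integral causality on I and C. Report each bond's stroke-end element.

b6 stroke at J1  (Se1: effort source, stroke at far end)
b3 stroke at J3  (prefer integral on C1)
b2 stroke at J2  (J3: last free bond brings flow in)
b5 stroke at I1  (I1: I, integral causality)
b1 stroke at J2  (1-jn J2 has f-setter on 5)
b0 stroke at TF1  (TF1 one-in-one-out from 1)
b4 stroke at J1  (common-f at J1 fixed by 0)

b0 stroke at TF1
b1 stroke at J2
b2 stroke at J2
b3 stroke at J3
b4 stroke at J1
b5 stroke at I1
b6 stroke at J1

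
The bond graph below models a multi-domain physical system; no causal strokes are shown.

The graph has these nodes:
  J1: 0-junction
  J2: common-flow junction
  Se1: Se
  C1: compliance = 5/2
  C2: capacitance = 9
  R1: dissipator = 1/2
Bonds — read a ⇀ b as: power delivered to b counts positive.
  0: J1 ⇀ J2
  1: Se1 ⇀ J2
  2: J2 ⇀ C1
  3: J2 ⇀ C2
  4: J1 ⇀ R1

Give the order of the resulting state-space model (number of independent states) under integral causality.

β1 →J2  (Se1 (Se) sets effort on bond)
β2 →J2  (C1: C, integral causality)
β3 →J2  (C2 outputs effort q/C2)
β0 →J1  (J2: last free bond brings flow in)
β4 →R1  (J1 effort already set via bond 0)

2  (C1, C2 all integral)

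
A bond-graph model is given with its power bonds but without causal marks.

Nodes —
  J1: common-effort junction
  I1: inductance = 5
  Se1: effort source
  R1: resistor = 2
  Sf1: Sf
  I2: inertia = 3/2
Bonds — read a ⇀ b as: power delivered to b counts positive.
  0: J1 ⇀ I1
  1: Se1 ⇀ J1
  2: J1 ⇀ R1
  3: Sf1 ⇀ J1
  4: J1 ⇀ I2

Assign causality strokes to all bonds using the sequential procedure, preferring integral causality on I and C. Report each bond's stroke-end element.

β0 |I1
β1 |J1
β2 |R1
β3 |Sf1
β4 |I2

β1 →J1  (source Se1 imposes e)
β3 →Sf1  (source Sf1 imposes f)
β0 →I1  (J1: bond 1 brought effort, rest push out)
β2 →R1  (J1 effort already set via bond 1)
β4 →I2  (J1: bond 1 brought effort, rest push out)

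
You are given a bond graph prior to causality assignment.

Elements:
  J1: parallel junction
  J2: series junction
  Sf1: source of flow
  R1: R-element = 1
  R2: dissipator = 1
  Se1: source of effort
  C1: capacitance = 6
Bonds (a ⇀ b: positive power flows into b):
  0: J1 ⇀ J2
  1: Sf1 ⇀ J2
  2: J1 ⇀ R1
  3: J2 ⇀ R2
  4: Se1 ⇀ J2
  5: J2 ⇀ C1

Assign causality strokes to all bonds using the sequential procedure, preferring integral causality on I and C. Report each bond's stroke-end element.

β1 |Sf1  (Sf1: flow source, stroke at near end)
β4 |J2  (Se1 fixes effort; stroke away)
β0 |J2  (common-f at J2 fixed by 1)
β3 |J2  (common-f at J2 fixed by 1)
β5 |J2  (J2 flow already set via bond 1)
β2 |J1  (only one effort-in slot at J1)

#0 stroke→J2
#1 stroke→Sf1
#2 stroke→J1
#3 stroke→J2
#4 stroke→J2
#5 stroke→J2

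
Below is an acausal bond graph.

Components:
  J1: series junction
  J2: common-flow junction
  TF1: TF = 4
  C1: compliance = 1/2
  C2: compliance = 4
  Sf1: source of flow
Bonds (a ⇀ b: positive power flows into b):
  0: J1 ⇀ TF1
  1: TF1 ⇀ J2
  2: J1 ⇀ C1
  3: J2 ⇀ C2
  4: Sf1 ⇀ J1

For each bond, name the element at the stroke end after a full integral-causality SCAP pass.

#0 |J1
#1 |TF1
#2 |J1
#3 |J2
#4 |Sf1

b4 →Sf1  (source Sf1 imposes f)
b0 →J1  (common-f at J1 fixed by 4)
b2 →J1  (J1 flow already set via bond 4)
b1 →TF1  (through TF1, causality passes straight; one stroke at TF1)
b3 →J2  (common-f at J2 fixed by 1)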